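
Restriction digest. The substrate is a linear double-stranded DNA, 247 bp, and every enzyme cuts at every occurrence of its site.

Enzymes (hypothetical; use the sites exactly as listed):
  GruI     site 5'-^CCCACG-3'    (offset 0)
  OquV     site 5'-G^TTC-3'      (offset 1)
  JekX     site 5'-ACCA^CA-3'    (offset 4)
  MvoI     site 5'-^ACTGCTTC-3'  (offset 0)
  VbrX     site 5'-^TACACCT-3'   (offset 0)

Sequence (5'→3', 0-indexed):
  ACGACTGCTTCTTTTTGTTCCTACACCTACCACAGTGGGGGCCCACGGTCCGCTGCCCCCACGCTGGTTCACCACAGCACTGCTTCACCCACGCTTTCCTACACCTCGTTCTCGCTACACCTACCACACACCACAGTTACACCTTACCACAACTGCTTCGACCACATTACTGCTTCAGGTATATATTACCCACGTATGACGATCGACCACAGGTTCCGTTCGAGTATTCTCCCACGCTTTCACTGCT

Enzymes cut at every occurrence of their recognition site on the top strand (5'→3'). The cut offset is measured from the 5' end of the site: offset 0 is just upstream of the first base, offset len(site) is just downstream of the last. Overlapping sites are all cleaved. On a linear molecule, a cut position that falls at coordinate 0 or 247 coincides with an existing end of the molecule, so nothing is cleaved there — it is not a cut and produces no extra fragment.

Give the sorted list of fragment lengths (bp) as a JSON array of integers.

Site scan:
  GruI CCCACG/0: at [41, 57, 87, 188, 230] ⇒ [41, 57, 87, 188, 230]
  OquV GTTC/1: at [16, 66, 107, 212, 217] ⇒ [17, 67, 108, 213, 218]
  JekX ACCACA/4: at [28, 70, 122, 129, 145, 160, 205] ⇒ [32, 74, 126, 133, 149, 164, 209]
  MvoI ACTGCTTC/0: at [3, 78, 151, 168] ⇒ [3, 78, 151, 168]
  VbrX TACACCT/0: at [21, 99, 115, 137] ⇒ [21, 99, 115, 137]

Pooled cuts: [3, 17, 21, 32, 41, 57, 67, 74, 78, 87, 99, 108, 115, 126, 133, 137, 149, 151, 164, 168, 188, 209, 213, 218, 230]

Fragments:
  [0,3): 3 bp
  [3,17): 14 bp
  [17,21): 4 bp
  [21,32): 11 bp
  [32,41): 9 bp
  [41,57): 16 bp
  [57,67): 10 bp
  [67,74): 7 bp
  [74,78): 4 bp
  [78,87): 9 bp
  [87,99): 12 bp
  [99,108): 9 bp
  [108,115): 7 bp
  [115,126): 11 bp
  [126,133): 7 bp
  [133,137): 4 bp
  [137,149): 12 bp
  [149,151): 2 bp
  [151,164): 13 bp
  [164,168): 4 bp
  [168,188): 20 bp
  [188,209): 21 bp
  [209,213): 4 bp
  [213,218): 5 bp
  [218,230): 12 bp
  [230,247): 17 bp

[2,3,4,4,4,4,4,5,7,7,7,9,9,9,10,11,11,12,12,12,13,14,16,17,20,21]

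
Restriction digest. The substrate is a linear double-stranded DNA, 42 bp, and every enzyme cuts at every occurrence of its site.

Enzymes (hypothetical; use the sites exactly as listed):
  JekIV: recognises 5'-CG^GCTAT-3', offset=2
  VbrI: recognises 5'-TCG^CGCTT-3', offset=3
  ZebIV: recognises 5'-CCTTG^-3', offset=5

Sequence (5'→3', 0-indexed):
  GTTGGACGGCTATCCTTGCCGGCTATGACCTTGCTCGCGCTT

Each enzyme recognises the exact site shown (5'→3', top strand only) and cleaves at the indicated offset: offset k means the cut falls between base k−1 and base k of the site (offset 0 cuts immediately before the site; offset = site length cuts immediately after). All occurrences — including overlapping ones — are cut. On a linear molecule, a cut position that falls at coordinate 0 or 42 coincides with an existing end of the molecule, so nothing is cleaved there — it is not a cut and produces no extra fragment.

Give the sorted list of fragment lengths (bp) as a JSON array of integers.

Site scan:
  JekIV CGGCTAT/2: at [6, 19] ⇒ [8, 21]
  VbrI TCGCGCTT/3: at [34] ⇒ [37]
  ZebIV CCTTG/5: at [13, 28] ⇒ [18, 33]

Pooled cuts: [8, 18, 21, 33, 37]

Fragments:
  [0,8): 8 bp
  [8,18): 10 bp
  [18,21): 3 bp
  [21,33): 12 bp
  [33,37): 4 bp
  [37,42): 5 bp

[3,4,5,8,10,12]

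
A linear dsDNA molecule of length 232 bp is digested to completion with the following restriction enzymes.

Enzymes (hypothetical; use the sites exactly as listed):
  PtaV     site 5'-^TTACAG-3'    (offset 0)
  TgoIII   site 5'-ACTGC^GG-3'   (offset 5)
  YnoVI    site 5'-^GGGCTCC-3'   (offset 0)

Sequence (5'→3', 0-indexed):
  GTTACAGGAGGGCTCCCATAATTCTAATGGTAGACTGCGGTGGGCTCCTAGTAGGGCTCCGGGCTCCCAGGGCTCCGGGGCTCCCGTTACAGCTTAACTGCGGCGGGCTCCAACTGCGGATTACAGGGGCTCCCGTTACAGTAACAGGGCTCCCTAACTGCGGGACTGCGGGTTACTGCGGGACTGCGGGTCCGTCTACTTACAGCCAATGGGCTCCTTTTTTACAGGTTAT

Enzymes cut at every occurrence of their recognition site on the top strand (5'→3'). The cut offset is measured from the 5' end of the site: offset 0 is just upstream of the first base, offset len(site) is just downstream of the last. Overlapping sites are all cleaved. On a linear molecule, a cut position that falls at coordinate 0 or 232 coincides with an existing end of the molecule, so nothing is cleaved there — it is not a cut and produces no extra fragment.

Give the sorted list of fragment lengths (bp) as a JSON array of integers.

[1,3,3,3,6,7,8,8,8,8,9,9,9,10,11,11,11,11,12,12,13,15,15,29]

Scan for sites:
  PtaV TTACAG/0: at [1, 86, 120, 135, 199, 221] ⇒ [1, 86, 120, 135, 199, 221]
  TgoIII ACTGCGG/5: at [33, 96, 112, 156, 164, 174, 182] ⇒ [38, 101, 117, 161, 169, 179, 187]
  YnoVI GGGCTCC/0: at [9, 41, 53, 60, 69, 77, 104, 126, 146, 210] ⇒ [9, 41, 53, 60, 69, 77, 104, 126, 146, 210]

All cut coordinates (distinct, sorted): [1, 9, 38, 41, 53, 60, 69, 77, 86, 101, 104, 117, 120, 126, 135, 146, 161, 169, 179, 187, 199, 210, 221]

Fragments:
  [0,1): 1 bp
  [1,9): 8 bp
  [9,38): 29 bp
  [38,41): 3 bp
  [41,53): 12 bp
  [53,60): 7 bp
  [60,69): 9 bp
  [69,77): 8 bp
  [77,86): 9 bp
  [86,101): 15 bp
  [101,104): 3 bp
  [104,117): 13 bp
  [117,120): 3 bp
  [120,126): 6 bp
  [126,135): 9 bp
  [135,146): 11 bp
  [146,161): 15 bp
  [161,169): 8 bp
  [169,179): 10 bp
  [179,187): 8 bp
  [187,199): 12 bp
  [199,210): 11 bp
  [210,221): 11 bp
  [221,232): 11 bp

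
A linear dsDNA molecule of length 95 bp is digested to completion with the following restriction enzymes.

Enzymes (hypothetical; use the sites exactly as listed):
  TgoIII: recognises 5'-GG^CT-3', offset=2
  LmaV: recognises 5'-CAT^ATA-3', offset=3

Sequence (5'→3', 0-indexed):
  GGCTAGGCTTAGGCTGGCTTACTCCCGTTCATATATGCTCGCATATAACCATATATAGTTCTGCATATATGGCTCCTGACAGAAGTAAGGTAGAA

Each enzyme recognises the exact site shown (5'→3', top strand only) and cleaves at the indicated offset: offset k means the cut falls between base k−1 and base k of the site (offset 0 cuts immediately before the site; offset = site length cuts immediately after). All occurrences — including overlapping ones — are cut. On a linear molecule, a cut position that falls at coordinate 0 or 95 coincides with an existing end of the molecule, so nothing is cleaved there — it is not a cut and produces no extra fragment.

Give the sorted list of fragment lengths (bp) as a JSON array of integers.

Per-enzyme occurrences:
  TgoIII (GGCT, off=2): starts [0, 5, 11, 15, 70] → cuts [2, 7, 13, 17, 72]
  LmaV (CATATA, off=3): starts [29, 41, 49, 63] → cuts [32, 44, 52, 66]

All cut coordinates (distinct, sorted): [2, 7, 13, 17, 32, 44, 52, 66, 72]

Fragments:
  [0,2): 2 bp
  [2,7): 5 bp
  [7,13): 6 bp
  [13,17): 4 bp
  [17,32): 15 bp
  [32,44): 12 bp
  [44,52): 8 bp
  [52,66): 14 bp
  [66,72): 6 bp
  [72,95): 23 bp

[2,4,5,6,6,8,12,14,15,23]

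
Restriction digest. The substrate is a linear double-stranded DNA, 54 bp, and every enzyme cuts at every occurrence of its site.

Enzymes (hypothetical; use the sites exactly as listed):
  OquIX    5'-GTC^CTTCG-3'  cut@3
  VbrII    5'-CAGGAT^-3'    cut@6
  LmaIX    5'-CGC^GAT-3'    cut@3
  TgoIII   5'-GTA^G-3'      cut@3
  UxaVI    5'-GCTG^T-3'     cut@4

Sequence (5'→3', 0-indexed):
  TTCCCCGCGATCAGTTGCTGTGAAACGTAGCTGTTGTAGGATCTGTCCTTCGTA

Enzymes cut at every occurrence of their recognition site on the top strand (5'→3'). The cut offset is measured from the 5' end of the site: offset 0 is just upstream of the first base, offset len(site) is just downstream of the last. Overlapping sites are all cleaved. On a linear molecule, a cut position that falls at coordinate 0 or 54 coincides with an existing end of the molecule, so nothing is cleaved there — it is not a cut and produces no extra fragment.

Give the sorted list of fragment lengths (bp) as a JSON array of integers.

[4,5,7,8,9,9,12]

Site scan:
  OquIX GTCCTTCG/3: at [44] ⇒ [47]
  VbrII (CAGGAT, off=6): no sites
  LmaIX CGCGAT/3: at [5] ⇒ [8]
  TgoIII GTAG/3: at [26, 35] ⇒ [29, 38]
  UxaVI GCTGT/4: at [16, 29] ⇒ [20, 33]

Pooled cuts: [8, 20, 29, 33, 38, 47]

Fragment lengths:
  [0,8): 8 bp
  [8,20): 12 bp
  [20,29): 9 bp
  [29,33): 4 bp
  [33,38): 5 bp
  [38,47): 9 bp
  [47,54): 7 bp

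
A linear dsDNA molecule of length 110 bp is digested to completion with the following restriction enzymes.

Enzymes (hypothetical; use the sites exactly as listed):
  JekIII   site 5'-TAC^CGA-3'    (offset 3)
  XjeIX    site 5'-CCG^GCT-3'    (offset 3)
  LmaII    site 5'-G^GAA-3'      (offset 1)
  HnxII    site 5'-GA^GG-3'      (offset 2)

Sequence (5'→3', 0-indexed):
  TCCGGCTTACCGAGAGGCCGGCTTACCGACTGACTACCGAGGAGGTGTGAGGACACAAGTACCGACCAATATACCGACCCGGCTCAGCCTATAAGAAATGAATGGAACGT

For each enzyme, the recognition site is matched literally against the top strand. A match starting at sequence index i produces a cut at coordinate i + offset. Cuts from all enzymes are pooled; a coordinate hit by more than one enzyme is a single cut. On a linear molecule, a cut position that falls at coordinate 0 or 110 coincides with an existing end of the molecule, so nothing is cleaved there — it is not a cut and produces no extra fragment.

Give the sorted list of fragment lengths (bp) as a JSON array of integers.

Site scan:
  JekIII (TACCGA, off=3): starts [7, 23, 34, 59, 71] → cuts [10, 26, 37, 62, 74]
  XjeIX (CCGGCT, off=3): starts [1, 17, 78] → cuts [4, 20, 81]
  LmaII (GGAA, off=1): starts [103] → cuts [104]
  HnxII (GAGG, off=2): starts [13, 38, 41, 48] → cuts [15, 40, 43, 50]

All cut coordinates (distinct, sorted): [4, 10, 15, 20, 26, 37, 40, 43, 50, 62, 74, 81, 104]

Fragment lengths:
  [0,4): 4 bp
  [4,10): 6 bp
  [10,15): 5 bp
  [15,20): 5 bp
  [20,26): 6 bp
  [26,37): 11 bp
  [37,40): 3 bp
  [40,43): 3 bp
  [43,50): 7 bp
  [50,62): 12 bp
  [62,74): 12 bp
  [74,81): 7 bp
  [81,104): 23 bp
  [104,110): 6 bp

[3,3,4,5,5,6,6,6,7,7,11,12,12,23]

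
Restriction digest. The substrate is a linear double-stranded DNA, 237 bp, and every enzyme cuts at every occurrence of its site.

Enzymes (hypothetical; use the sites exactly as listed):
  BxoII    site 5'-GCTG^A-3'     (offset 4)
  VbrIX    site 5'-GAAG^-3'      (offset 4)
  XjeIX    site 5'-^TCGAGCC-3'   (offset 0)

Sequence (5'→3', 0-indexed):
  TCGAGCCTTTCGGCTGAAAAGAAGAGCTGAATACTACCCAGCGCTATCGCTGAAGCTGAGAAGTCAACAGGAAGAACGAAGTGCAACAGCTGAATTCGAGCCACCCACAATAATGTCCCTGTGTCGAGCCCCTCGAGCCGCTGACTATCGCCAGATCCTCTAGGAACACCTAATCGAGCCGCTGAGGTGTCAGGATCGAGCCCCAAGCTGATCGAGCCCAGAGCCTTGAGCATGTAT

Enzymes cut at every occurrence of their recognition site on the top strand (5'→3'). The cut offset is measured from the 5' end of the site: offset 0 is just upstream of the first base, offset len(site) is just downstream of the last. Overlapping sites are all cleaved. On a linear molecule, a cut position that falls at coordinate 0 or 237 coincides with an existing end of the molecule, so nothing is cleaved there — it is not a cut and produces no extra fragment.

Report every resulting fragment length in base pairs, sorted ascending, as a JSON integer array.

Scan for sites:
  BxoII (GCTGA, off=4): starts [12, 25, 48, 54, 88, 139, 180, 206] → cuts [16, 29, 52, 58, 92, 143, 184, 210]
  VbrIX (GAAG, off=4): starts [20, 51, 59, 70, 77] → cuts [24, 55, 63, 74, 81]
  XjeIX (TCGAGCC, off=0): starts [0, 95, 123, 132, 173, 195, 211] → cuts [95, 123, 132, 173, 195, 211] (position 0 is a terminus of the linear molecule — no cut)

All cut coordinates (distinct, sorted): [16, 24, 29, 52, 55, 58, 63, 74, 81, 92, 95, 123, 132, 143, 173, 184, 195, 210, 211]

Fragment lengths:
  [0,16): 16 bp
  [16,24): 8 bp
  [24,29): 5 bp
  [29,52): 23 bp
  [52,55): 3 bp
  [55,58): 3 bp
  [58,63): 5 bp
  [63,74): 11 bp
  [74,81): 7 bp
  [81,92): 11 bp
  [92,95): 3 bp
  [95,123): 28 bp
  [123,132): 9 bp
  [132,143): 11 bp
  [143,173): 30 bp
  [173,184): 11 bp
  [184,195): 11 bp
  [195,210): 15 bp
  [210,211): 1 bp
  [211,237): 26 bp

[1,3,3,3,5,5,7,8,9,11,11,11,11,11,15,16,23,26,28,30]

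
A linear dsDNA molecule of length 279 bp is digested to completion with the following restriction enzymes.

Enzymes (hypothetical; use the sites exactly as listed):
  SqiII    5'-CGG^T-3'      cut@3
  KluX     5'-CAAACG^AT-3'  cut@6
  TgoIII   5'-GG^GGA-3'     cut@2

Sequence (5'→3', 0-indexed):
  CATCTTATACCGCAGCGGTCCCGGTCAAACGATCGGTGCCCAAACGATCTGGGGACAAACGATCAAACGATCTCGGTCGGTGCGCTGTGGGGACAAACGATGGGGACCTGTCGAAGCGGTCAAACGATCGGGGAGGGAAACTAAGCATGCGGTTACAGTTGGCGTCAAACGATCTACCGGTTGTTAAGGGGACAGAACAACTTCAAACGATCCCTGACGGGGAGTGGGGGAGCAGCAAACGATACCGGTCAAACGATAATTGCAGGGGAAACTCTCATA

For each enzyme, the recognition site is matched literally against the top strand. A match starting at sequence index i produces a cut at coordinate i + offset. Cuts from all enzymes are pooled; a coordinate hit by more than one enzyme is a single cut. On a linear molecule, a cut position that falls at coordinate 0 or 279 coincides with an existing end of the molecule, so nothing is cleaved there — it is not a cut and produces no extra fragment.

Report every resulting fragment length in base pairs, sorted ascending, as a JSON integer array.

Site scan:
  SqiII (CGGT, off=3): starts [15, 21, 33, 73, 77, 116, 149, 177, 245] → cuts [18, 24, 36, 76, 80, 119, 152, 180, 248]
  KluX (CAAACGAT, off=6): starts [25, 40, 55, 63, 93, 120, 165, 203, 235, 249] → cuts [31, 46, 61, 69, 99, 126, 171, 209, 241, 255]
  TgoIII (GGGGA, off=2): starts [50, 88, 101, 129, 187, 218, 226, 264] → cuts [52, 90, 103, 131, 189, 220, 228, 266]

Pooled cuts: [18, 24, 31, 36, 46, 52, 61, 69, 76, 80, 90, 99, 103, 119, 126, 131, 152, 171, 180, 189, 209, 220, 228, 241, 248, 255, 266]

Fragment lengths:
  [0,18): 18 bp
  [18,24): 6 bp
  [24,31): 7 bp
  [31,36): 5 bp
  [36,46): 10 bp
  [46,52): 6 bp
  [52,61): 9 bp
  [61,69): 8 bp
  [69,76): 7 bp
  [76,80): 4 bp
  [80,90): 10 bp
  [90,99): 9 bp
  [99,103): 4 bp
  [103,119): 16 bp
  [119,126): 7 bp
  [126,131): 5 bp
  [131,152): 21 bp
  [152,171): 19 bp
  [171,180): 9 bp
  [180,189): 9 bp
  [189,209): 20 bp
  [209,220): 11 bp
  [220,228): 8 bp
  [228,241): 13 bp
  [241,248): 7 bp
  [248,255): 7 bp
  [255,266): 11 bp
  [266,279): 13 bp

[4,4,5,5,6,6,7,7,7,7,7,8,8,9,9,9,9,10,10,11,11,13,13,16,18,19,20,21]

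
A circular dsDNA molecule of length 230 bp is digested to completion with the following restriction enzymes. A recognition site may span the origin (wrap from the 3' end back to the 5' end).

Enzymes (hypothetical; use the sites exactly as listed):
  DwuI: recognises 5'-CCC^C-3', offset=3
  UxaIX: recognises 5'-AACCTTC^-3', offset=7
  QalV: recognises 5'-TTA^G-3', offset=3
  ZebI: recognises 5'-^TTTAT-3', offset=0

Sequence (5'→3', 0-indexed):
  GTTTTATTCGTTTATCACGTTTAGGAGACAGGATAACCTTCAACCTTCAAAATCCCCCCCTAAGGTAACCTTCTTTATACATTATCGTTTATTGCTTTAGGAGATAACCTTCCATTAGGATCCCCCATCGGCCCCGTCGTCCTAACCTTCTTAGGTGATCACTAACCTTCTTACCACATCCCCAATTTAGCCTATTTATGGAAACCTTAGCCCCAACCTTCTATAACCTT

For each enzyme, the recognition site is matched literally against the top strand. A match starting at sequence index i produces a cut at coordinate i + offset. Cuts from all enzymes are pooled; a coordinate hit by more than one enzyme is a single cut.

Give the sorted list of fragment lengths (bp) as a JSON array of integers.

Scan for sites:
  DwuI CCCC/3: at [53, 54, 55, 56, 121, 122, 131, 179, 210] ⇒ [56, 57, 58, 59, 124, 125, 134, 182, 213]
  UxaIX AACCTTC/7: at [34, 41, 66, 105, 143, 163, 214] ⇒ [41, 48, 73, 112, 150, 170, 221]
  QalV TTAG/3: at [20, 96, 114, 150, 186, 206] ⇒ [23, 99, 117, 153, 189, 209]
  ZebI TTTAT/0: at [2, 10, 73, 87, 194] ⇒ [2, 10, 73, 87, 194]

Pooled cuts: [2, 10, 23, 41, 48, 56, 57, 58, 59, 73, 87, 99, 112, 117, 124, 125, 134, 150, 153, 170, 182, 189, 194, 209, 213, 221]

Fragments:
  2→10: 8 bp
  10→23: 13 bp
  23→41: 18 bp
  41→48: 7 bp
  48→56: 8 bp
  56→57: 1 bp
  57→58: 1 bp
  58→59: 1 bp
  59→73: 14 bp
  73→87: 14 bp
  87→99: 12 bp
  99→112: 13 bp
  112→117: 5 bp
  117→124: 7 bp
  124→125: 1 bp
  125→134: 9 bp
  134→150: 16 bp
  150→153: 3 bp
  153→170: 17 bp
  170→182: 12 bp
  182→189: 7 bp
  189→194: 5 bp
  194→209: 15 bp
  209→213: 4 bp
  213→221: 8 bp
  221→2 (wrap): 230-221+2 = 11 bp

[1,1,1,1,3,4,5,5,7,7,7,8,8,8,9,11,12,12,13,13,14,14,15,16,17,18]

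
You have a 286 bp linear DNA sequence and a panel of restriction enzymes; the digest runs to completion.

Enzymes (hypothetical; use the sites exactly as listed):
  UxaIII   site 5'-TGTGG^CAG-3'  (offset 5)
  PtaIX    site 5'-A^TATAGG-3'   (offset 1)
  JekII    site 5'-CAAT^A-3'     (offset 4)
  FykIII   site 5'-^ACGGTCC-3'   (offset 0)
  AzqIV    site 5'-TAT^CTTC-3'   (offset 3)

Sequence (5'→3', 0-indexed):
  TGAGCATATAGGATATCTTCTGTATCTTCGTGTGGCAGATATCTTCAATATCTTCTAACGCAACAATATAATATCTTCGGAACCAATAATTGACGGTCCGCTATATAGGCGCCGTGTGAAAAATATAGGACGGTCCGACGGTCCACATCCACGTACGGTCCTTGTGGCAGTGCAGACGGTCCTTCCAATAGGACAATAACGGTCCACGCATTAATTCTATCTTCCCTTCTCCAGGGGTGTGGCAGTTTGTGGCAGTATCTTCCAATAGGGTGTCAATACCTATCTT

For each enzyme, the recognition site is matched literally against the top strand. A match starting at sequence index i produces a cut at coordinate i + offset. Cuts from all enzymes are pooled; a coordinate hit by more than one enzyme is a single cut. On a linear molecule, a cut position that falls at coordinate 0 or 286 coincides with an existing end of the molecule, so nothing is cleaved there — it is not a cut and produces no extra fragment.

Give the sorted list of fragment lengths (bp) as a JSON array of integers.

[1,2,5,6,6,6,7,7,7,8,8,8,8,9,9,10,10,10,11,11,13,13,14,16,17,20,22,22]

Per-enzyme occurrences:
  UxaIII (TGTGGCAG, off=5): starts [30, 162, 237, 247] → cuts [35, 167, 242, 252]
  PtaIX (ATATAGG, off=1): starts [5, 102, 122] → cuts [6, 103, 123]
  JekII (CAATA, off=4): starts [45, 63, 83, 185, 193, 262, 273] → cuts [49, 67, 87, 189, 197, 266, 277]
  FykIII (ACGGTCC, off=0): starts [92, 129, 137, 154, 175, 198] → cuts [92, 129, 137, 154, 175, 198]
  AzqIV (TATCTTC, off=3): starts [13, 22, 39, 48, 71, 217, 255] → cuts [16, 25, 42, 51, 74, 220, 258]

Pooled cuts: [6, 16, 25, 35, 42, 49, 51, 67, 74, 87, 92, 103, 123, 129, 137, 154, 167, 175, 189, 197, 198, 220, 242, 252, 258, 266, 277]

Fragment lengths:
  [0,6): 6 bp
  [6,16): 10 bp
  [16,25): 9 bp
  [25,35): 10 bp
  [35,42): 7 bp
  [42,49): 7 bp
  [49,51): 2 bp
  [51,67): 16 bp
  [67,74): 7 bp
  [74,87): 13 bp
  [87,92): 5 bp
  [92,103): 11 bp
  [103,123): 20 bp
  [123,129): 6 bp
  [129,137): 8 bp
  [137,154): 17 bp
  [154,167): 13 bp
  [167,175): 8 bp
  [175,189): 14 bp
  [189,197): 8 bp
  [197,198): 1 bp
  [198,220): 22 bp
  [220,242): 22 bp
  [242,252): 10 bp
  [252,258): 6 bp
  [258,266): 8 bp
  [266,277): 11 bp
  [277,286): 9 bp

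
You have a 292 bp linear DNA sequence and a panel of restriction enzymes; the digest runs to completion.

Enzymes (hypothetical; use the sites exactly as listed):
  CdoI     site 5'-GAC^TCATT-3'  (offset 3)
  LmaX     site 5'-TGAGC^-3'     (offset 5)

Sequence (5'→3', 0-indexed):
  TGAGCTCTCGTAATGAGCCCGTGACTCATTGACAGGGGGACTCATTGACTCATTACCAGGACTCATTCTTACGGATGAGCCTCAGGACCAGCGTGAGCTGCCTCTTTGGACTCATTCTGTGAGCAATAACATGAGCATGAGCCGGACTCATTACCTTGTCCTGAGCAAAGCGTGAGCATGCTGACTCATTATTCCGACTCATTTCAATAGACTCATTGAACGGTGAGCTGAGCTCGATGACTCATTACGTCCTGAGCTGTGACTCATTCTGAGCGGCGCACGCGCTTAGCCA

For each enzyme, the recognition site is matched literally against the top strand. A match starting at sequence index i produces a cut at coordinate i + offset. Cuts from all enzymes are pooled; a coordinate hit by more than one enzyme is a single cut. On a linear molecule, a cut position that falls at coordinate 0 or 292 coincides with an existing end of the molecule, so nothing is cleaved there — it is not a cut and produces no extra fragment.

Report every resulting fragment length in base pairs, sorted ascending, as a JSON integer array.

Site scan:
  CdoI (GACTCATT, off=3): starts [22, 38, 46, 59, 108, 144, 182, 195, 209, 238, 260] → cuts [25, 41, 49, 62, 111, 147, 185, 198, 212, 241, 263]
  LmaX (TGAGC, off=5): starts [0, 13, 75, 93, 119, 131, 137, 161, 172, 223, 228, 252, 269] → cuts [5, 18, 80, 98, 124, 136, 142, 166, 177, 228, 233, 257, 274]

All cut coordinates (distinct, sorted): [5, 18, 25, 41, 49, 62, 80, 98, 111, 124, 136, 142, 147, 166, 177, 185, 198, 212, 228, 233, 241, 257, 263, 274]

Fragment lengths:
  [0,5): 5 bp
  [5,18): 13 bp
  [18,25): 7 bp
  [25,41): 16 bp
  [41,49): 8 bp
  [49,62): 13 bp
  [62,80): 18 bp
  [80,98): 18 bp
  [98,111): 13 bp
  [111,124): 13 bp
  [124,136): 12 bp
  [136,142): 6 bp
  [142,147): 5 bp
  [147,166): 19 bp
  [166,177): 11 bp
  [177,185): 8 bp
  [185,198): 13 bp
  [198,212): 14 bp
  [212,228): 16 bp
  [228,233): 5 bp
  [233,241): 8 bp
  [241,257): 16 bp
  [257,263): 6 bp
  [263,274): 11 bp
  [274,292): 18 bp

[5,5,5,6,6,7,8,8,8,11,11,12,13,13,13,13,13,14,16,16,16,18,18,18,19]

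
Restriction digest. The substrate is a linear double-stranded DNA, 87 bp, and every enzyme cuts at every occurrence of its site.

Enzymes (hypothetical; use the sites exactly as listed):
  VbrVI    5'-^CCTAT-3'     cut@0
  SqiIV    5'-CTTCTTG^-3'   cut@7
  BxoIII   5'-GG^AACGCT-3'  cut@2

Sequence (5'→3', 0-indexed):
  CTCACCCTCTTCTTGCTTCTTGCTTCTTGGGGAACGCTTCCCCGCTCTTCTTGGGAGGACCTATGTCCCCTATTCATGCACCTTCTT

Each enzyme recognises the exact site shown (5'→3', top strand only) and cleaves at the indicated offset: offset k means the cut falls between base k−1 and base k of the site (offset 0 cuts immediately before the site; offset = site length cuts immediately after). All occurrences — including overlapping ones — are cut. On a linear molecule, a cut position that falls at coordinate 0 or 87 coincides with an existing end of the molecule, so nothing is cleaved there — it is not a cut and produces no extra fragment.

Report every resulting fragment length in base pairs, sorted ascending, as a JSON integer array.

Per-enzyme occurrences:
  VbrVI CCTAT/0: at [59, 68] ⇒ [59, 68]
  SqiIV CTTCTTG/7: at [8, 15, 22, 46] ⇒ [15, 22, 29, 53]
  BxoIII GGAACGCT/2: at [30] ⇒ [32]

All cut coordinates (distinct, sorted): [15, 22, 29, 32, 53, 59, 68]

Fragments:
  [0,15): 15 bp
  [15,22): 7 bp
  [22,29): 7 bp
  [29,32): 3 bp
  [32,53): 21 bp
  [53,59): 6 bp
  [59,68): 9 bp
  [68,87): 19 bp

[3,6,7,7,9,15,19,21]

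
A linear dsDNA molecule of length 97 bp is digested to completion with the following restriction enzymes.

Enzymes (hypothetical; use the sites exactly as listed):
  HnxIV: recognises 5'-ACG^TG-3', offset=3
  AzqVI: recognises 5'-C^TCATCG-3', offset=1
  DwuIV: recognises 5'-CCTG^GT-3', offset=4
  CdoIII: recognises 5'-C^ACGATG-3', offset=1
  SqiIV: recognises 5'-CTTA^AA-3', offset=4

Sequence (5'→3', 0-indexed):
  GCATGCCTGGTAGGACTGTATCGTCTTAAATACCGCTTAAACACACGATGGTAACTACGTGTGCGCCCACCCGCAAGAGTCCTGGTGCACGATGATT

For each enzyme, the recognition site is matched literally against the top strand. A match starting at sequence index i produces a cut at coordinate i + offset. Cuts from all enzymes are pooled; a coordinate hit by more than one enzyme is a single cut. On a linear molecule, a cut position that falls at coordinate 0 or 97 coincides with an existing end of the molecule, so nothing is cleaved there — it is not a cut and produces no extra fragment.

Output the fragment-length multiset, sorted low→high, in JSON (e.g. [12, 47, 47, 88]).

Per-enzyme occurrences:
  HnxIV ACGTG/3: at [56] ⇒ [59]
  AzqVI (CTCATCG, off=1): no sites
  DwuIV CCTGGT/4: at [5, 80] ⇒ [9, 84]
  CdoIII CACGATG/1: at [43, 87] ⇒ [44, 88]
  SqiIV CTTAAA/4: at [24, 35] ⇒ [28, 39]

All cut coordinates (distinct, sorted): [9, 28, 39, 44, 59, 84, 88]

Fragment lengths:
  [0,9): 9 bp
  [9,28): 19 bp
  [28,39): 11 bp
  [39,44): 5 bp
  [44,59): 15 bp
  [59,84): 25 bp
  [84,88): 4 bp
  [88,97): 9 bp

[4,5,9,9,11,15,19,25]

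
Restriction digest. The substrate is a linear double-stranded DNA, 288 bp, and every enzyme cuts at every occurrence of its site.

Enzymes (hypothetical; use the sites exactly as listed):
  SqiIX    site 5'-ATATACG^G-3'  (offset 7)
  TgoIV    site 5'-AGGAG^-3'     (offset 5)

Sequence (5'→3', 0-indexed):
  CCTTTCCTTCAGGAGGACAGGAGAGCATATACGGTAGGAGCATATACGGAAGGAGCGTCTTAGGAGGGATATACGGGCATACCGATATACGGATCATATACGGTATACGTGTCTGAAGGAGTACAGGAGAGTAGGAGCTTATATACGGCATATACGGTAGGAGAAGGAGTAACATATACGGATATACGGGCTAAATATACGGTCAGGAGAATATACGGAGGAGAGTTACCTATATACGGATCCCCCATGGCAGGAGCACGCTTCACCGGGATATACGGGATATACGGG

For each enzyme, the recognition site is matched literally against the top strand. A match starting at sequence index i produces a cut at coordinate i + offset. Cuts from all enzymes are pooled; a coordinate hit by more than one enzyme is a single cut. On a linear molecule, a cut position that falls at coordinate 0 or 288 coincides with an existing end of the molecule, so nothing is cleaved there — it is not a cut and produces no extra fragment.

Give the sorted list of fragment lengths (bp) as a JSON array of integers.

[2,6,6,7,7,7,8,8,8,8,8,8,8,9,9,9,10,10,11,11,11,13,15,15,16,18,19,21]

Site scan:
  SqiIX ATATACGG/7: at [26, 41, 68, 84, 95, 140, 149, 173, 181, 194, 210, 231, 270, 279] ⇒ [33, 48, 75, 91, 102, 147, 156, 180, 188, 201, 217, 238, 277, 286]
  TgoIV AGGAG/5: at [10, 18, 35, 50, 61, 116, 124, 132, 158, 164, 204, 218, 251] ⇒ [15, 23, 40, 55, 66, 121, 129, 137, 163, 169, 209, 223, 256]

Pooled cuts: [15, 23, 33, 40, 48, 55, 66, 75, 91, 102, 121, 129, 137, 147, 156, 163, 169, 180, 188, 201, 209, 217, 223, 238, 256, 277, 286]

Fragments:
  [0,15): 15 bp
  [15,23): 8 bp
  [23,33): 10 bp
  [33,40): 7 bp
  [40,48): 8 bp
  [48,55): 7 bp
  [55,66): 11 bp
  [66,75): 9 bp
  [75,91): 16 bp
  [91,102): 11 bp
  [102,121): 19 bp
  [121,129): 8 bp
  [129,137): 8 bp
  [137,147): 10 bp
  [147,156): 9 bp
  [156,163): 7 bp
  [163,169): 6 bp
  [169,180): 11 bp
  [180,188): 8 bp
  [188,201): 13 bp
  [201,209): 8 bp
  [209,217): 8 bp
  [217,223): 6 bp
  [223,238): 15 bp
  [238,256): 18 bp
  [256,277): 21 bp
  [277,286): 9 bp
  [286,288): 2 bp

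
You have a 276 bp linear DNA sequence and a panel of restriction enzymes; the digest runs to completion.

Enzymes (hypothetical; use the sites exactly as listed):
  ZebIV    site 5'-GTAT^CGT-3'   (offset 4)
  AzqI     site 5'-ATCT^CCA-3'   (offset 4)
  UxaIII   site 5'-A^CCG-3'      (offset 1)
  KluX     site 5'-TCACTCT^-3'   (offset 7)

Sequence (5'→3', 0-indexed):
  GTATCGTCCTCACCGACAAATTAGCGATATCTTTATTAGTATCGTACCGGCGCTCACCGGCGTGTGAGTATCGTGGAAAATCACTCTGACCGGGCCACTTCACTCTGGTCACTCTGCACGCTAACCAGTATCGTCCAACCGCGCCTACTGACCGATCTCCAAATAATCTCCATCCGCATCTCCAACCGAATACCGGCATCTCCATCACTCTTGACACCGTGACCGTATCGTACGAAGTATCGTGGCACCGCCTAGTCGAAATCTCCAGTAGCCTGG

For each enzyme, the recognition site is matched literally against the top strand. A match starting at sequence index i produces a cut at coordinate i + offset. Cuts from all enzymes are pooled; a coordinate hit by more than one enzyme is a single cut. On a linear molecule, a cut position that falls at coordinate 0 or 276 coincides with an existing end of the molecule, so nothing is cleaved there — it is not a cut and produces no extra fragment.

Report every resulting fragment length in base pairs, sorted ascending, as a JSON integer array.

[2,4,4,4,5,6,6,7,7,7,7,8,9,9,10,10,11,12,12,12,13,15,16,16,17,17,30]

Per-enzyme occurrences:
  ZebIV (GTATCGT, off=4): starts [0, 38, 67, 127, 224, 236] → cuts [4, 42, 71, 131, 228, 240]
  AzqI (ATCTCCA, off=4): starts [154, 165, 177, 197, 260] → cuts [158, 169, 181, 201, 264]
  UxaIII (ACCG, off=1): starts [11, 45, 55, 88, 137, 150, 184, 191, 215, 221, 246] → cuts [12, 46, 56, 89, 138, 151, 185, 192, 216, 222, 247]
  KluX (TCACTCT, off=7): starts [80, 99, 108, 204] → cuts [87, 106, 115, 211]

Pooled cuts: [4, 12, 42, 46, 56, 71, 87, 89, 106, 115, 131, 138, 151, 158, 169, 181, 185, 192, 201, 211, 216, 222, 228, 240, 247, 264]

Fragment lengths:
  [0,4): 4 bp
  [4,12): 8 bp
  [12,42): 30 bp
  [42,46): 4 bp
  [46,56): 10 bp
  [56,71): 15 bp
  [71,87): 16 bp
  [87,89): 2 bp
  [89,106): 17 bp
  [106,115): 9 bp
  [115,131): 16 bp
  [131,138): 7 bp
  [138,151): 13 bp
  [151,158): 7 bp
  [158,169): 11 bp
  [169,181): 12 bp
  [181,185): 4 bp
  [185,192): 7 bp
  [192,201): 9 bp
  [201,211): 10 bp
  [211,216): 5 bp
  [216,222): 6 bp
  [222,228): 6 bp
  [228,240): 12 bp
  [240,247): 7 bp
  [247,264): 17 bp
  [264,276): 12 bp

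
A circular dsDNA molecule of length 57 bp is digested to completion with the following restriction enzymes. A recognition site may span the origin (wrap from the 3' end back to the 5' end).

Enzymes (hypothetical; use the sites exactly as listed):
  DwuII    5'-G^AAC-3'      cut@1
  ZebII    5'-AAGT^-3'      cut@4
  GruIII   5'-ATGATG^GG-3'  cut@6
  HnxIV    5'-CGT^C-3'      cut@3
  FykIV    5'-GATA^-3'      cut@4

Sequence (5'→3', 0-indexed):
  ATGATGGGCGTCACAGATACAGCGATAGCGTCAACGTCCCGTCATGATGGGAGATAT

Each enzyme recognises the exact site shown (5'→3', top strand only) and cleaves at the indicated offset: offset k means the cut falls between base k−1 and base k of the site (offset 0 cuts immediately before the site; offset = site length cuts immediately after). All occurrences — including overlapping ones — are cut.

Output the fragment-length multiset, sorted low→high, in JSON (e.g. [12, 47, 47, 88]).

Per-enzyme occurrences:
  DwuII (GAAC, off=1): no sites
  ZebII (AAGT, off=4): no sites
  GruIII ATGATGGG/6: at [0, 43] ⇒ [6, 49]
  HnxIV CGTC/3: at [8, 28, 34, 39] ⇒ [11, 31, 37, 42]
  FykIV GATA/4: at [15, 23, 52] ⇒ [19, 27, 56]

Pooled cuts: [6, 11, 19, 27, 31, 37, 42, 49, 56]

Fragments:
  6→11: 5 bp
  11→19: 8 bp
  19→27: 8 bp
  27→31: 4 bp
  31→37: 6 bp
  37→42: 5 bp
  42→49: 7 bp
  49→56: 7 bp
  56→6 (wrap): 57-56+6 = 7 bp

[4,5,5,6,7,7,7,8,8]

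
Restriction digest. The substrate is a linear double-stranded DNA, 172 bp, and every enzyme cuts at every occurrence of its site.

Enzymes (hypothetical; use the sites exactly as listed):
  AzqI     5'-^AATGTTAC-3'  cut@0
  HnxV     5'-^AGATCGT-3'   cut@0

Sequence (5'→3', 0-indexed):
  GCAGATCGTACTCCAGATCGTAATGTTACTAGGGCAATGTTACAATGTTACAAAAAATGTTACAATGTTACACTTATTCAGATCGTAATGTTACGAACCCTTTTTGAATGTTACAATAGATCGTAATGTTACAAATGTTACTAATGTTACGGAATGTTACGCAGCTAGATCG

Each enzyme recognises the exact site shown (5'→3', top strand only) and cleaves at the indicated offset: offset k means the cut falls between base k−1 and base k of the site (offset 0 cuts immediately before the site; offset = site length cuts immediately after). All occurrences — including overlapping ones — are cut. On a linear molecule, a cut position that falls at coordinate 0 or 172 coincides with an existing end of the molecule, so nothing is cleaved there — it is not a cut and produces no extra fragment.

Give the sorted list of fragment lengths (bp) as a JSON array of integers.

Per-enzyme occurrences:
  AzqI (AATGTTAC, off=0): starts [21, 35, 43, 55, 63, 86, 106, 124, 133, 142, 152] → cuts [21, 35, 43, 55, 63, 86, 106, 124, 133, 142, 152]
  HnxV (AGATCGT, off=0): starts [2, 14, 79, 117] → cuts [2, 14, 79, 117]

Pooled cuts: [2, 14, 21, 35, 43, 55, 63, 79, 86, 106, 117, 124, 133, 142, 152]

Fragments:
  [0,2): 2 bp
  [2,14): 12 bp
  [14,21): 7 bp
  [21,35): 14 bp
  [35,43): 8 bp
  [43,55): 12 bp
  [55,63): 8 bp
  [63,79): 16 bp
  [79,86): 7 bp
  [86,106): 20 bp
  [106,117): 11 bp
  [117,124): 7 bp
  [124,133): 9 bp
  [133,142): 9 bp
  [142,152): 10 bp
  [152,172): 20 bp

[2,7,7,7,8,8,9,9,10,11,12,12,14,16,20,20]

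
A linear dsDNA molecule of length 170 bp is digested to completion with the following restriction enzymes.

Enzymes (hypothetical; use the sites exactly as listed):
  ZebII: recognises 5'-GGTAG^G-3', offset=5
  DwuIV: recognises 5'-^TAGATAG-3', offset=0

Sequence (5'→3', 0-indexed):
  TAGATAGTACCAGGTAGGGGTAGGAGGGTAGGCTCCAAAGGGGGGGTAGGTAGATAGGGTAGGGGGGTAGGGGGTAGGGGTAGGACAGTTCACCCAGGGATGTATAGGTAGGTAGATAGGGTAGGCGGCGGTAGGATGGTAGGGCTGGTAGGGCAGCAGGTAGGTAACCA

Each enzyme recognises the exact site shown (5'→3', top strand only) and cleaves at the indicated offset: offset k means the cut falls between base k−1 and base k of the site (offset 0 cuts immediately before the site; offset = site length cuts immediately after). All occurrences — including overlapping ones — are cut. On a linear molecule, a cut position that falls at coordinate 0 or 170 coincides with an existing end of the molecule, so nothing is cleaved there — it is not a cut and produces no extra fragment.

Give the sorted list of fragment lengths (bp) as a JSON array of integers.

[1,1,6,6,7,7,8,8,8,9,10,12,12,12,17,18,28]

Per-enzyme occurrences:
  ZebII (GGTAGG, off=5): starts [12, 18, 26, 44, 57, 65, 72, 78, 106, 119, 129, 137, 146, 158] → cuts [17, 23, 31, 49, 62, 70, 77, 83, 111, 124, 134, 142, 151, 163]
  DwuIV (TAGATAG, off=0): starts [0, 50, 112] → cuts [50, 112] (position 0 is a terminus of the linear molecule — no cut)

All cut coordinates (distinct, sorted): [17, 23, 31, 49, 50, 62, 70, 77, 83, 111, 112, 124, 134, 142, 151, 163]

Fragments:
  [0,17): 17 bp
  [17,23): 6 bp
  [23,31): 8 bp
  [31,49): 18 bp
  [49,50): 1 bp
  [50,62): 12 bp
  [62,70): 8 bp
  [70,77): 7 bp
  [77,83): 6 bp
  [83,111): 28 bp
  [111,112): 1 bp
  [112,124): 12 bp
  [124,134): 10 bp
  [134,142): 8 bp
  [142,151): 9 bp
  [151,163): 12 bp
  [163,170): 7 bp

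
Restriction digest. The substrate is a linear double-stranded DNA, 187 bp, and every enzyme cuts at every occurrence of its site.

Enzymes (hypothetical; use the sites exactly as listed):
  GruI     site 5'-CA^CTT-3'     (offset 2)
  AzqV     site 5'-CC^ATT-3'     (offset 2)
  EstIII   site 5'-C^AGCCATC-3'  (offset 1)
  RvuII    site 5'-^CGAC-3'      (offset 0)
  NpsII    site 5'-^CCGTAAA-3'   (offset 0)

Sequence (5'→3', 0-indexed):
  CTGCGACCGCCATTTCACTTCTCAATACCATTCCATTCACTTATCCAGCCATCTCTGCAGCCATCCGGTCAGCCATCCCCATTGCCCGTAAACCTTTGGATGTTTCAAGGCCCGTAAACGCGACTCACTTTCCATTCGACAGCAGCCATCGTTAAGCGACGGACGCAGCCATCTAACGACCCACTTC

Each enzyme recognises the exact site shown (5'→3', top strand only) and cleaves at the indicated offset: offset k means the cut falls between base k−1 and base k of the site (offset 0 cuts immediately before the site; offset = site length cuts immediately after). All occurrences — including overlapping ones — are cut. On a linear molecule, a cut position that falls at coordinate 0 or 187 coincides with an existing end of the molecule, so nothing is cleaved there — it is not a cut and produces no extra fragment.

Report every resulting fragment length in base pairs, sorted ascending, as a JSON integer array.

[3,3,4,5,5,5,6,6,7,7,7,7,8,9,10,10,10,12,12,12,13,26]

Site scan:
  GruI CACTT/2: at [15, 37, 125, 181] ⇒ [17, 39, 127, 183]
  AzqV CCATT/2: at [9, 27, 32, 78, 131] ⇒ [11, 29, 34, 80, 133]
  EstIII CAGCCATC/1: at [45, 57, 69, 142, 165] ⇒ [46, 58, 70, 143, 166]
  RvuII CGAC/0: at [3, 120, 136, 156, 176] ⇒ [3, 120, 136, 156, 176]
  NpsII CCGTAAA/0: at [85, 111] ⇒ [85, 111]

Pooled cuts: [3, 11, 17, 29, 34, 39, 46, 58, 70, 80, 85, 111, 120, 127, 133, 136, 143, 156, 166, 176, 183]

Fragments:
  [0,3): 3 bp
  [3,11): 8 bp
  [11,17): 6 bp
  [17,29): 12 bp
  [29,34): 5 bp
  [34,39): 5 bp
  [39,46): 7 bp
  [46,58): 12 bp
  [58,70): 12 bp
  [70,80): 10 bp
  [80,85): 5 bp
  [85,111): 26 bp
  [111,120): 9 bp
  [120,127): 7 bp
  [127,133): 6 bp
  [133,136): 3 bp
  [136,143): 7 bp
  [143,156): 13 bp
  [156,166): 10 bp
  [166,176): 10 bp
  [176,183): 7 bp
  [183,187): 4 bp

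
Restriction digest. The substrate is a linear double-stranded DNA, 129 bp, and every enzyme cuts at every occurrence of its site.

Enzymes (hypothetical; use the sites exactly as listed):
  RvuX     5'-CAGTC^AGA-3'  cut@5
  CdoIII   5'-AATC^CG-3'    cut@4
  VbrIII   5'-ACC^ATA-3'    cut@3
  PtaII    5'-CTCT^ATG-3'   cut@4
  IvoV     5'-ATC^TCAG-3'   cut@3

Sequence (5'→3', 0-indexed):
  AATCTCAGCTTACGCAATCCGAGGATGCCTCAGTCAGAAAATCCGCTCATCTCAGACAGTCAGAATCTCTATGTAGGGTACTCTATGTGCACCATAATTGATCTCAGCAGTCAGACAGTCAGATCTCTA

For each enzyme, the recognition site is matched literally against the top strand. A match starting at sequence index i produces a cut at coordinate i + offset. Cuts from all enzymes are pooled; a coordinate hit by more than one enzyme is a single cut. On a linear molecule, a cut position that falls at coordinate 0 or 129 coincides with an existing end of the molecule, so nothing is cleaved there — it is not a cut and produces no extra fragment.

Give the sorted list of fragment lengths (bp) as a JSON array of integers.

Site scan:
  RvuX (CAGTCAGA, off=5): starts [30, 56, 107, 115] → cuts [35, 61, 112, 120]
  CdoIII (AATCCG, off=4): starts [15, 39] → cuts [19, 43]
  VbrIII (ACCATA, off=3): starts [90] → cuts [93]
  PtaII (CTCTATG, off=4): starts [66, 80] → cuts [70, 84]
  IvoV (ATCTCAG, off=3): starts [1, 48, 100] → cuts [4, 51, 103]

Pooled cuts: [4, 19, 35, 43, 51, 61, 70, 84, 93, 103, 112, 120]

Fragment lengths:
  [0,4): 4 bp
  [4,19): 15 bp
  [19,35): 16 bp
  [35,43): 8 bp
  [43,51): 8 bp
  [51,61): 10 bp
  [61,70): 9 bp
  [70,84): 14 bp
  [84,93): 9 bp
  [93,103): 10 bp
  [103,112): 9 bp
  [112,120): 8 bp
  [120,129): 9 bp

[4,8,8,8,9,9,9,9,10,10,14,15,16]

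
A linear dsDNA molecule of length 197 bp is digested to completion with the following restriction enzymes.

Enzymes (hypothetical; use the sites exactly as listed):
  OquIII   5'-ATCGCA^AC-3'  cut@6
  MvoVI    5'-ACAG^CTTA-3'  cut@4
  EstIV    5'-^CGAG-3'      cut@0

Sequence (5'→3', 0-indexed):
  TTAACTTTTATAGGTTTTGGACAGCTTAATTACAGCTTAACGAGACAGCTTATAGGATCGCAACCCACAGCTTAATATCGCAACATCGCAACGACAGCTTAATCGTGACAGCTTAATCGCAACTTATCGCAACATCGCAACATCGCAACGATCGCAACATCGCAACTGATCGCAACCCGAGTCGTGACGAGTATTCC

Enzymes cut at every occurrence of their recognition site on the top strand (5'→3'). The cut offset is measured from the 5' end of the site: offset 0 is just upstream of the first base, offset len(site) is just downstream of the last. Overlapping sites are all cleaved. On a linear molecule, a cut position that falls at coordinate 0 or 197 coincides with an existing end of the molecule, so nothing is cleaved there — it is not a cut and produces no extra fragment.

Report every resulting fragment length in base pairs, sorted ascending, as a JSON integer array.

Site scan:
  OquIII ATCGCAAC/6: at [56, 76, 84, 115, 125, 133, 141, 150, 158, 168] ⇒ [62, 82, 90, 121, 131, 139, 147, 156, 164, 174]
  MvoVI ACAGCTTA/4: at [20, 31, 44, 66, 93, 107] ⇒ [24, 35, 48, 70, 97, 111]
  EstIV CGAG/0: at [40, 177, 187] ⇒ [40, 177, 187]

All cut coordinates (distinct, sorted): [24, 35, 40, 48, 62, 70, 82, 90, 97, 111, 121, 131, 139, 147, 156, 164, 174, 177, 187]

Fragments:
  [0,24): 24 bp
  [24,35): 11 bp
  [35,40): 5 bp
  [40,48): 8 bp
  [48,62): 14 bp
  [62,70): 8 bp
  [70,82): 12 bp
  [82,90): 8 bp
  [90,97): 7 bp
  [97,111): 14 bp
  [111,121): 10 bp
  [121,131): 10 bp
  [131,139): 8 bp
  [139,147): 8 bp
  [147,156): 9 bp
  [156,164): 8 bp
  [164,174): 10 bp
  [174,177): 3 bp
  [177,187): 10 bp
  [187,197): 10 bp

[3,5,7,8,8,8,8,8,8,9,10,10,10,10,10,11,12,14,14,24]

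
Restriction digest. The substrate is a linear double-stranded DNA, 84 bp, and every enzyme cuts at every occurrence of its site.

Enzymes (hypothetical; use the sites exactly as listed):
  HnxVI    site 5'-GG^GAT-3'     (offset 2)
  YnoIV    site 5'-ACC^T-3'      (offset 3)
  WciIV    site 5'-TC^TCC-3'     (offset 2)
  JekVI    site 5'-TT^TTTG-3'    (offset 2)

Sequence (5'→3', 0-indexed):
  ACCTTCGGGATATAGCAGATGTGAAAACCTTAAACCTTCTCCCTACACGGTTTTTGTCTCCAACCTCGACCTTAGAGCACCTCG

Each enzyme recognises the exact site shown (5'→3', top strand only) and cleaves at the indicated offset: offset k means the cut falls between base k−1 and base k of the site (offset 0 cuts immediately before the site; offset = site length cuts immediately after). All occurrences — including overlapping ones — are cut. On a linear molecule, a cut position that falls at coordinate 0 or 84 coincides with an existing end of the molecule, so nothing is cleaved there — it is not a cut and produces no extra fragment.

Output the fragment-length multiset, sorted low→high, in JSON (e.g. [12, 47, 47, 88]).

[3,3,3,5,6,6,7,7,10,13,21]

Site scan:
  HnxVI (GGGAT, off=2): starts [6] → cuts [8]
  YnoIV (ACCT, off=3): starts [0, 26, 33, 62, 68, 78] → cuts [3, 29, 36, 65, 71, 81]
  WciIV (TCTCC, off=2): starts [37, 56] → cuts [39, 58]
  JekVI (TTTTTG, off=2): starts [50] → cuts [52]

All cut coordinates (distinct, sorted): [3, 8, 29, 36, 39, 52, 58, 65, 71, 81]

Fragments:
  [0,3): 3 bp
  [3,8): 5 bp
  [8,29): 21 bp
  [29,36): 7 bp
  [36,39): 3 bp
  [39,52): 13 bp
  [52,58): 6 bp
  [58,65): 7 bp
  [65,71): 6 bp
  [71,81): 10 bp
  [81,84): 3 bp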